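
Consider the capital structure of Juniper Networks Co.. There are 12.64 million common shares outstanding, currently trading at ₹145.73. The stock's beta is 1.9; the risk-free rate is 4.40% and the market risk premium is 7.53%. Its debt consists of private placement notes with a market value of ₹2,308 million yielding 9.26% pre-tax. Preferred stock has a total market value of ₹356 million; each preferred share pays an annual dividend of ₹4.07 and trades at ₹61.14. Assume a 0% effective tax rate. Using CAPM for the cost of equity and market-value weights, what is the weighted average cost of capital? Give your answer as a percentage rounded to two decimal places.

12.92%

Cost of equity via CAPM: Re = 4.4% + 1.9 × 7.53% = 18.7070%.
Cost of preferred: Rp = 4.07 / 61.14 = 6.6569%.
Market value of equity E = 145.73 × 12.64m = 1842.0272m.
Total capital V = 1842.0272 + 356 + 2308 = 4506.0272.
Equity: weight = 1842.0272/4506.0272 = 0.4088; cost = 18.707%.
Preferred: weight = 356/4506.0272 = 0.0790; cost = 6.6569%.
Private placement notes: weight = 2308/4506.0272 = 0.5122; after-tax cost = 9.26% × (1 − 0%) = 9.2600%.
WACC = 0.4088 × 18.7070% + 0.0790 × 6.6569% + 0.5122 × 9.2600% = 12.9162%.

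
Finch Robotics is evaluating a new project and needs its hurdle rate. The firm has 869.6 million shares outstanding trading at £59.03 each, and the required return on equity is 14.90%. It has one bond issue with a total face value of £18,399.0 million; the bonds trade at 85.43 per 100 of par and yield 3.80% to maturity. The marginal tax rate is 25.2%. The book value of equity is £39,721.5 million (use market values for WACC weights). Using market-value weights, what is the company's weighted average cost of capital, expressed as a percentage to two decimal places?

12.07%

Market value of equity E = 59.03 × 869.6m = 51332.488m. Market value of debt D = 18399m × 85.43/100 = 15718.2657m.
Total capital V = 51332.488 + 15718.2657 = 67050.7537.
Equity: weight = 51332.488/67050.7537 = 0.7656; cost = 14.9%.
Bonds outstanding: weight = 15718.2657/67050.7537 = 0.2344; after-tax cost = 3.8% × (1 − 25.2%) = 2.8424%.
WACC = 0.7656 × 14.9000% + 0.2344 × 2.8424% = 12.0734%.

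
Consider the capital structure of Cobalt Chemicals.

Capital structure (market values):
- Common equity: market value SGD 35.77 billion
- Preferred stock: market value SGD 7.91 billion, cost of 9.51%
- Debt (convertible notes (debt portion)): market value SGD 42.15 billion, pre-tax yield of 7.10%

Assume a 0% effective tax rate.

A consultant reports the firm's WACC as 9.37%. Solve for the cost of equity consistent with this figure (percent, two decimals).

12.01%

Total capital V = 35.77 + 7.91 + 42.15 = 85.83.
Equity weight = 35.77/85.83 = 0.4168.
Preferred weight = 7.91/85.83 = 0.0922.
Convertible notes (debt portion) weight = 42.15/85.83 = 0.4911.
Debt contribution = 0.4911 × 7.1% × (1 − 0%) = 3.4867%.
Preferred contribution = 0.0922 × 9.51% = 0.8764%.
Required equity contribution = 9.37% − 4.3631% = 5.0069%.
Re = 5.0069% / 0.4168 = 12.0139%.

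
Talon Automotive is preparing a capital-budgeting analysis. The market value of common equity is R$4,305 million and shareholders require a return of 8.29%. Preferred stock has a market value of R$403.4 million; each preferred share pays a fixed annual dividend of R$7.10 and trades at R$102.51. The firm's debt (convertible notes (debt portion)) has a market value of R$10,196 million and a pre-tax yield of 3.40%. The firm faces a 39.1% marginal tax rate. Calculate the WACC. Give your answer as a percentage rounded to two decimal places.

4.00%

Cost of preferred: Rp = 7.1 / 102.51 = 6.9262%.
Total capital V = 4305 + 403.4 + 10196 = 14904.4.
Equity: weight = 4305/14904.4 = 0.2888; cost = 8.29%.
Preferred: weight = 403.4/14904.4 = 0.0271; cost = 6.9262%.
Convertible notes (debt portion): weight = 10196/14904.4 = 0.6841; after-tax cost = 3.4% × (1 − 39.1%) = 2.0706%.
WACC = 0.2888 × 8.2900% + 0.0271 × 6.9262% + 0.6841 × 2.0706% = 3.9984%.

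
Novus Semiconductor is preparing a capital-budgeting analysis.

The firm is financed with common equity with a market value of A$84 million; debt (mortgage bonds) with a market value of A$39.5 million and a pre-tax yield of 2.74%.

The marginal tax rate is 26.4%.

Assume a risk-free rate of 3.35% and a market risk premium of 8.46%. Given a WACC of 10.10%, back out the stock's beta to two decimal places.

1.25

Total capital V = 84 + 39.5 = 123.5.
Equity weight = 84/123.5 = 0.6802.
Mortgage bonds weight = 39.5/123.5 = 0.3198.
Debt contribution = 0.3198 × 2.74% × (1 − 26.4%) = 0.6450%.
Required equity contribution = 10.1% − 0.6450% = 9.4550%  ⇒  Re = 13.9011%.
CAPM: 13.9011% = 3.35% + β × 8.46%  ⇒  β = 1.2472.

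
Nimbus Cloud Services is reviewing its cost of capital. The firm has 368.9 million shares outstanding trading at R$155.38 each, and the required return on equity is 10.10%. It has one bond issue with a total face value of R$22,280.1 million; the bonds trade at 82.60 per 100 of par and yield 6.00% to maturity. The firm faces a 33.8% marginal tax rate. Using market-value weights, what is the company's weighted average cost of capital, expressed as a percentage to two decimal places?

8.61%

Market value of equity E = 155.38 × 368.9m = 57319.682m. Market value of debt D = 22280.1m × 82.6/100 = 18403.3626m.
Total capital V = 57319.682 + 18403.3626 = 75723.0446.
Equity: weight = 57319.682/75723.0446 = 0.7570; cost = 10.1%.
Bonds outstanding: weight = 18403.3626/75723.0446 = 0.2430; after-tax cost = 6% × (1 − 33.8%) = 3.9720%.
WACC = 0.7570 × 10.1000% + 0.2430 × 3.9720% = 8.6107%.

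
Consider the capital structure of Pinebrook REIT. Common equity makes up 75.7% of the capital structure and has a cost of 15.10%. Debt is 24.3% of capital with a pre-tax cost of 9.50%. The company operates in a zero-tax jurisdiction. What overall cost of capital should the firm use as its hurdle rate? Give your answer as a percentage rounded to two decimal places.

13.74%

After-tax cost of debt = 9.5% × (1 − 0%) = 9.5000%.
WACC = 0.757 × 15.1000% + 0.243 × 9.5000% = 13.7392%.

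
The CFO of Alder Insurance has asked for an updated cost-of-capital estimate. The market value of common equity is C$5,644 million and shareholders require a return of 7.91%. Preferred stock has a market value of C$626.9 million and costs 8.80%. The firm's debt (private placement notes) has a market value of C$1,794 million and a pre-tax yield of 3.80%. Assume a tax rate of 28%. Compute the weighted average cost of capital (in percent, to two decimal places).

Total capital V = 5644 + 626.9 + 1794 = 8064.9.
Equity: weight = 5644/8064.9 = 0.6998; cost = 7.91%.
Preferred: weight = 626.9/8064.9 = 0.0777; cost = 8.8%.
Private placement notes: weight = 1794/8064.9 = 0.2224; after-tax cost = 3.8% × (1 − 28%) = 2.7360%.
WACC = 0.6998 × 7.9100% + 0.0777 × 8.8000% + 0.2224 × 2.7360% = 6.8282%.

6.83%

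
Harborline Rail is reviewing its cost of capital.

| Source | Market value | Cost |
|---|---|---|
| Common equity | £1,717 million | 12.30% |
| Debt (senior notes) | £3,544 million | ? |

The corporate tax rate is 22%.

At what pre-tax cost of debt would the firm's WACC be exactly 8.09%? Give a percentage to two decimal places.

7.76%

Total capital V = 1717 + 3544 = 5261.
Equity weight = 1717/5261 = 0.3264.
Senior notes weight = 3544/5261 = 0.6736.
Equity contribution = 0.3264 × 12.3% = 4.0143%.
Remaining for debt = 8.09% − 4.0143% = 4.0757%.
Rd × (1 − 22%) × 0.6736 = 4.0757%  ⇒  Rd = 7.7568%.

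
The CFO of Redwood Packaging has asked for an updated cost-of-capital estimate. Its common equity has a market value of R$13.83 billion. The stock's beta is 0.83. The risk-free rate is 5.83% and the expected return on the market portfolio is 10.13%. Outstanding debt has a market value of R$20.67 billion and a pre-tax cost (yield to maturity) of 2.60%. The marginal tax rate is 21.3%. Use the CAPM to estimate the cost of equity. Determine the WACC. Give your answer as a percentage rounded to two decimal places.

Market risk premium = 10.13% − 5.83% = 4.3%.
Cost of equity via CAPM: Re = 5.83% + 0.83 × 4.3% = 9.3990%.
Total capital V = 13.83 + 20.67 = 34.5.
Equity: weight = 13.83/34.5 = 0.4009; cost = 9.399%.
Debt: weight = 20.67/34.5 = 0.5991; after-tax cost = 2.6% × (1 − 21.3%) = 2.0462%.
WACC = 0.4009 × 9.3990% + 0.5991 × 2.0462% = 4.9937%.

4.99%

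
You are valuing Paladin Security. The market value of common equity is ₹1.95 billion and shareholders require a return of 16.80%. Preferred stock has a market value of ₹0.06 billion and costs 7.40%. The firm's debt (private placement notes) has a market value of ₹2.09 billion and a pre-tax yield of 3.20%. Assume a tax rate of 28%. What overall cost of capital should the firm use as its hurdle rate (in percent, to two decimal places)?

9.27%

Total capital V = 1.95 + 0.06 + 2.09 = 4.1.
Equity: weight = 1.95/4.1 = 0.4756; cost = 16.8%.
Preferred: weight = 0.06/4.1 = 0.0146; cost = 7.4%.
Private placement notes: weight = 2.09/4.1 = 0.5098; after-tax cost = 3.2% × (1 − 28%) = 2.3040%.
WACC = 0.4756 × 16.8000% + 0.0146 × 7.4000% + 0.5098 × 2.3040% = 9.2730%.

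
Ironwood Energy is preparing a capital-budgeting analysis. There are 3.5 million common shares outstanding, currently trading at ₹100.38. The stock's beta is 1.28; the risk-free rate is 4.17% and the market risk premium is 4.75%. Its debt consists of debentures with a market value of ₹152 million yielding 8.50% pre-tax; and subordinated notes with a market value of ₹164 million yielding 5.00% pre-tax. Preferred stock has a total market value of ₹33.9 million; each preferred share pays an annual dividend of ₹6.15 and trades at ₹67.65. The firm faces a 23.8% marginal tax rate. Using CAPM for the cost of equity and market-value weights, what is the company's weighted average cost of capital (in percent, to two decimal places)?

7.87%

Cost of equity via CAPM: Re = 4.17% + 1.28 × 4.75% = 10.2500%.
Cost of preferred: Rp = 6.15 / 67.65 = 9.0909%.
Market value of equity E = 100.38 × 3.5m = 351.33m.
Total capital V = 351.33 + 33.9 + 152 + 164 = 701.23.
Equity: weight = 351.33/701.23 = 0.5010; cost = 10.25%.
Preferred: weight = 33.9/701.23 = 0.0483; cost = 9.0909%.
Debentures: weight = 152/701.23 = 0.2168; after-tax cost = 8.5% × (1 − 23.8%) = 6.4770%.
Subordinated notes: weight = 164/701.23 = 0.2339; after-tax cost = 5% × (1 − 23.8%) = 3.8100%.
WACC = 0.5010 × 10.2500% + 0.0483 × 9.0909% + 0.2168 × 6.4770% + 0.2339 × 3.8100% = 7.8700%.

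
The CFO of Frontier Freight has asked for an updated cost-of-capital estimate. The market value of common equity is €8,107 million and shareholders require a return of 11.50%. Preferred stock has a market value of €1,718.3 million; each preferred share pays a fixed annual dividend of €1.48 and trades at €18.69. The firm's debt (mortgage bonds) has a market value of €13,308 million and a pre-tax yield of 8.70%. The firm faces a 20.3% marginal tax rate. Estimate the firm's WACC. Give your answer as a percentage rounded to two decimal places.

Cost of preferred: Rp = 1.48 / 18.69 = 7.9187%.
Total capital V = 8107 + 1718.3 + 13308 = 23133.3.
Equity: weight = 8107/23133.3 = 0.3504; cost = 11.5%.
Preferred: weight = 1718.3/23133.3 = 0.0743; cost = 7.9187%.
Mortgage bonds: weight = 13308/23133.3 = 0.5753; after-tax cost = 8.7% × (1 − 20.3%) = 6.9339%.
WACC = 0.3504 × 11.5000% + 0.0743 × 7.9187% + 0.5753 × 6.9339% = 8.6072%.

8.61%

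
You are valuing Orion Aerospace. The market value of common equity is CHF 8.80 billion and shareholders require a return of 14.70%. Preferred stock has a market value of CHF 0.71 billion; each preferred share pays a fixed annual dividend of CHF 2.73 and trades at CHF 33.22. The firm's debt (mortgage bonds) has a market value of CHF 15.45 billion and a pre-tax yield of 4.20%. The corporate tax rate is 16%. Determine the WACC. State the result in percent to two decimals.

7.60%

Cost of preferred: Rp = 2.73 / 33.22 = 8.2179%.
Total capital V = 8.8 + 0.71 + 15.45 = 24.96.
Equity: weight = 8.8/24.96 = 0.3526; cost = 14.7%.
Preferred: weight = 0.71/24.96 = 0.0284; cost = 8.2179%.
Mortgage bonds: weight = 15.45/24.96 = 0.6190; after-tax cost = 4.2% × (1 − 16%) = 3.5280%.
WACC = 0.3526 × 14.7000% + 0.0284 × 8.2179% + 0.6190 × 3.5280% = 7.6003%.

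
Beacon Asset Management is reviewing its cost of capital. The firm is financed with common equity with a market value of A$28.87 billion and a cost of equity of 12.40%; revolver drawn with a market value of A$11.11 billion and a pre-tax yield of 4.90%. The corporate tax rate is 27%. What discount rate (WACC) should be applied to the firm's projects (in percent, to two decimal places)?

9.95%

Total capital V = 28.87 + 11.11 = 39.98.
Equity: weight = 28.87/39.98 = 0.7221; cost = 12.4%.
Revolver drawn: weight = 11.11/39.98 = 0.2779; after-tax cost = 4.9% × (1 − 27%) = 3.5770%.
WACC = 0.7221 × 12.4000% + 0.2779 × 3.5770% = 9.9482%.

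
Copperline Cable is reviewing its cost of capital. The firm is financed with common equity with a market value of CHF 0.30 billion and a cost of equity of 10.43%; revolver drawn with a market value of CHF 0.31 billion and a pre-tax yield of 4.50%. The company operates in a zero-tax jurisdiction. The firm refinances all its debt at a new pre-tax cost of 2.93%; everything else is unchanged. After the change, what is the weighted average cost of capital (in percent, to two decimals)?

6.62%

After the change:
Total capital V = 0.3 + 0.31 = 0.61.
Equity: weight = 0.3/0.61 = 0.4918; cost = 10.43%.
Revolver drawn: weight = 0.31/0.61 = 0.5082; after-tax cost = 2.93% × (1 − 0%) = 2.9300%.
WACC = 0.4918 × 10.4300% + 0.5082 × 2.9300% = 6.6185%.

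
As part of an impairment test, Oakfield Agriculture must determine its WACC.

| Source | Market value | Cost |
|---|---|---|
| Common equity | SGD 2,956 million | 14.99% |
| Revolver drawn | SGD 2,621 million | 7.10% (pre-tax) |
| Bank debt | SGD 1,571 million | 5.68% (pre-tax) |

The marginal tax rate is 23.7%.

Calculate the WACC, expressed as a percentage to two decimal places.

9.14%

Total capital V = 2956 + 2621 + 1571 = 7148.
Equity: weight = 2956/7148 = 0.4135; cost = 14.99%.
Revolver drawn: weight = 2621/7148 = 0.3667; after-tax cost = 7.1% × (1 − 23.7%) = 5.4173%.
Bank debt: weight = 1571/7148 = 0.2198; after-tax cost = 5.68% × (1 − 23.7%) = 4.3338%.
WACC = 0.4135 × 14.9900% + 0.3667 × 5.4173% + 0.2198 × 4.3338% = 9.1379%.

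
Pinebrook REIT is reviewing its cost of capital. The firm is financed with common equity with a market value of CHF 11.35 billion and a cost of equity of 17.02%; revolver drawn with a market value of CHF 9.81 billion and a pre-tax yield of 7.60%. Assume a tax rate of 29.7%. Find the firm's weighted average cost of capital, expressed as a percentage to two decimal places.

11.61%

Total capital V = 11.35 + 9.81 = 21.16.
Equity: weight = 11.35/21.16 = 0.5364; cost = 17.02%.
Revolver drawn: weight = 9.81/21.16 = 0.4636; after-tax cost = 7.6% × (1 − 29.7%) = 5.3428%.
WACC = 0.5364 × 17.0200% + 0.4636 × 5.3428% = 11.6063%.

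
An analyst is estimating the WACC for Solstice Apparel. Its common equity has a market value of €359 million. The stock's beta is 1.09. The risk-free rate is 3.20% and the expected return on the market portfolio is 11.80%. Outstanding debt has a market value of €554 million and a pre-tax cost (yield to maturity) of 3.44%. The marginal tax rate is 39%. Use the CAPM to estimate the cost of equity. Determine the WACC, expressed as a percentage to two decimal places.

Market risk premium = 11.8% − 3.2% = 8.6%.
Cost of equity via CAPM: Re = 3.2% + 1.09 × 8.6% = 12.5740%.
Total capital V = 359 + 554 = 913.
Equity: weight = 359/913 = 0.3932; cost = 12.574%.
Debt: weight = 554/913 = 0.6068; after-tax cost = 3.44% × (1 − 39%) = 2.0984%.
WACC = 0.3932 × 12.5740% + 0.6068 × 2.0984% = 6.2175%.

6.22%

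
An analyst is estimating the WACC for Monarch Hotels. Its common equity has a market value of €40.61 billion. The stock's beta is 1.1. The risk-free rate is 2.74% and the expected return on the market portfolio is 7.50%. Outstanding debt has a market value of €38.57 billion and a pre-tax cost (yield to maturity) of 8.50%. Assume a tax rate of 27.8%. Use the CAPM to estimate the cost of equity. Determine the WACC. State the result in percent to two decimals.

Market risk premium = 7.5% − 2.74% = 4.76%.
Cost of equity via CAPM: Re = 2.74% + 1.1 × 4.76% = 7.9760%.
Total capital V = 40.61 + 38.57 = 79.18.
Equity: weight = 40.61/79.18 = 0.5129; cost = 7.976%.
Debt: weight = 38.57/79.18 = 0.4871; after-tax cost = 8.5% × (1 − 27.8%) = 6.1370%.
WACC = 0.5129 × 7.9760% + 0.4871 × 6.1370% = 7.0802%.

7.08%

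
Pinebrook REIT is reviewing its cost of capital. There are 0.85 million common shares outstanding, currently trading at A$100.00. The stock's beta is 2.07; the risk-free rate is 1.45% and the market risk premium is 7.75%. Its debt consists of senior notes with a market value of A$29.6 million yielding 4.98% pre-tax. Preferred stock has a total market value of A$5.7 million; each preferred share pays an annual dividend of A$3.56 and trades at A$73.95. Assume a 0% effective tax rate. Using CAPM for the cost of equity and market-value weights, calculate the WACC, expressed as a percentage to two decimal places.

13.81%

Cost of equity via CAPM: Re = 1.45% + 2.07 × 7.75% = 17.4925%.
Cost of preferred: Rp = 3.56 / 73.95 = 4.8141%.
Market value of equity E = 100.0 × 0.85m = 85m.
Total capital V = 85 + 5.7 + 29.6 = 120.3.
Equity: weight = 85/120.3 = 0.7066; cost = 17.4925%.
Preferred: weight = 5.7/120.3 = 0.0474; cost = 4.8141%.
Senior notes: weight = 29.6/120.3 = 0.2461; after-tax cost = 4.98% × (1 − 0%) = 4.9800%.
WACC = 0.7066 × 17.4925% + 0.0474 × 4.8141% + 0.2461 × 4.9800% = 13.8131%.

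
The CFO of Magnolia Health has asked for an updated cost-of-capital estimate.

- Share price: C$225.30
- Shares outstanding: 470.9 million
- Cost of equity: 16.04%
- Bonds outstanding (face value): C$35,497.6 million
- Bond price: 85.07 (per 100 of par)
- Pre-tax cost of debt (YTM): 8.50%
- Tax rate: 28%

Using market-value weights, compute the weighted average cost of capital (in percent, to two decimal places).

13.84%

Market value of equity E = 225.3 × 470.9m = 106093.77m. Market value of debt D = 35497.6m × 85.07/100 = 30197.80832m.
Total capital V = 106093.77 + 30197.80832 = 136291.57832.
Equity: weight = 106093.77/136291.57832 = 0.7784; cost = 16.04%.
Bonds outstanding: weight = 30197.80832/136291.57832 = 0.2216; after-tax cost = 8.5% × (1 − 28%) = 6.1200%.
WACC = 0.7784 × 16.0400% + 0.2216 × 6.1200% = 13.8420%.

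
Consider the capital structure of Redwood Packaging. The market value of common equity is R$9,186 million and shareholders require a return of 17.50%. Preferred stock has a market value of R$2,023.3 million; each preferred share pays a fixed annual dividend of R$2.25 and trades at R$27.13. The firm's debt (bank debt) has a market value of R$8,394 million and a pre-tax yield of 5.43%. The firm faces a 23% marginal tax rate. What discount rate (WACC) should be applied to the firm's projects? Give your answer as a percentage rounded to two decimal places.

10.85%

Cost of preferred: Rp = 2.25 / 27.13 = 8.2934%.
Total capital V = 9186 + 2023.3 + 8394 = 19603.3.
Equity: weight = 9186/19603.3 = 0.4686; cost = 17.5%.
Preferred: weight = 2023.3/19603.3 = 0.1032; cost = 8.2934%.
Bank debt: weight = 8394/19603.3 = 0.4282; after-tax cost = 5.43% × (1 − 23%) = 4.1811%.
WACC = 0.4686 × 17.5000% + 0.1032 × 8.2934% + 0.4282 × 4.1811% = 10.8467%.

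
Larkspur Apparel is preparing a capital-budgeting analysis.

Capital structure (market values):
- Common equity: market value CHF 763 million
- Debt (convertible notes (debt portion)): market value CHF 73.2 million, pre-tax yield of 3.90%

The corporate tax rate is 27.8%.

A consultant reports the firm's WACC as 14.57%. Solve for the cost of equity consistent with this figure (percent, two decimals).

Total capital V = 763 + 73.2 = 836.2.
Equity weight = 763/836.2 = 0.9125.
Convertible notes (debt portion) weight = 73.2/836.2 = 0.0875.
Debt contribution = 0.0875 × 3.9% × (1 − 27.8%) = 0.2465%.
Required equity contribution = 14.57% − 0.2465% = 14.3235%.
Re = 14.3235% / 0.9125 = 15.6977%.

15.70%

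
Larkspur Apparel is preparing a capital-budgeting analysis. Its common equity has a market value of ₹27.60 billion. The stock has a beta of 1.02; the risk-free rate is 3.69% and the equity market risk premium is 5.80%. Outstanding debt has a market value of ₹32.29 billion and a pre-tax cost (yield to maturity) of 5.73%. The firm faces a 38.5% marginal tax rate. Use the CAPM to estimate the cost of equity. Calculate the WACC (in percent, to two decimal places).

6.33%

Cost of equity via CAPM: Re = 3.69% + 1.02 × 5.8% = 9.6060%.
Total capital V = 27.6 + 32.29 = 59.89.
Equity: weight = 27.6/59.89 = 0.4608; cost = 9.606%.
Debt: weight = 32.29/59.89 = 0.5392; after-tax cost = 5.73% × (1 − 38.5%) = 3.5240%.
WACC = 0.4608 × 9.6060% + 0.5392 × 3.5240% = 6.3268%.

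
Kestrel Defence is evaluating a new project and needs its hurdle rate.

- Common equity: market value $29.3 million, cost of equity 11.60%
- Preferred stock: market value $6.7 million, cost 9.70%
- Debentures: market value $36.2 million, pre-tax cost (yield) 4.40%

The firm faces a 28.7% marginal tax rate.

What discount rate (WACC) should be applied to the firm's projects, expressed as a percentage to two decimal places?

Total capital V = 29.3 + 6.7 + 36.2 = 72.2.
Equity: weight = 29.3/72.2 = 0.4058; cost = 11.6%.
Preferred: weight = 6.7/72.2 = 0.0928; cost = 9.7%.
Debentures: weight = 36.2/72.2 = 0.5014; after-tax cost = 4.4% × (1 − 28.7%) = 3.1372%.
WACC = 0.4058 × 11.6000% + 0.0928 × 9.7000% + 0.5014 × 3.1372% = 7.1806%.

7.18%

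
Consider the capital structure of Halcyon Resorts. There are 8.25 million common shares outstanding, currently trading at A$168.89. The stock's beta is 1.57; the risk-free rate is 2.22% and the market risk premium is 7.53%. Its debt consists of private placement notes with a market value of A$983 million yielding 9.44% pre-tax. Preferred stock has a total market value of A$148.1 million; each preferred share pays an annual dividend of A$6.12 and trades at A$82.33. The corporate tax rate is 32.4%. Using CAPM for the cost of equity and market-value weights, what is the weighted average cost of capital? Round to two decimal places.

Cost of equity via CAPM: Re = 2.22% + 1.57 × 7.53% = 14.0421%.
Cost of preferred: Rp = 6.12 / 82.33 = 7.4335%.
Market value of equity E = 168.89 × 8.25m = 1393.3425m.
Total capital V = 1393.3425 + 148.1 + 983 = 2524.4425.
Equity: weight = 1393.3425/2524.4425 = 0.5519; cost = 14.0421%.
Preferred: weight = 148.1/2524.4425 = 0.0587; cost = 7.4335%.
Private placement notes: weight = 983/2524.4425 = 0.3894; after-tax cost = 9.44% × (1 − 32.4%) = 6.3814%.
WACC = 0.5519 × 14.0421% + 0.0587 × 7.4335% + 0.3894 × 6.3814% = 10.6714%.

10.67%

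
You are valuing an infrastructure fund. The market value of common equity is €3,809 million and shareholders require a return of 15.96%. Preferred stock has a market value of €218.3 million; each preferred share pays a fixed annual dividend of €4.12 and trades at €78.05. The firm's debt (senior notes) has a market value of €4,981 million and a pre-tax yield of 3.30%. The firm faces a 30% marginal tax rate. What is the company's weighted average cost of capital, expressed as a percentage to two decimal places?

8.15%

Cost of preferred: Rp = 4.12 / 78.05 = 5.2787%.
Total capital V = 3809 + 218.3 + 4981 = 9008.3.
Equity: weight = 3809/9008.3 = 0.4228; cost = 15.96%.
Preferred: weight = 218.3/9008.3 = 0.0242; cost = 5.2787%.
Senior notes: weight = 4981/9008.3 = 0.5529; after-tax cost = 3.3% × (1 − 30%) = 2.3100%.
WACC = 0.4228 × 15.9600% + 0.0242 × 5.2787% + 0.5529 × 2.3100% = 8.1536%.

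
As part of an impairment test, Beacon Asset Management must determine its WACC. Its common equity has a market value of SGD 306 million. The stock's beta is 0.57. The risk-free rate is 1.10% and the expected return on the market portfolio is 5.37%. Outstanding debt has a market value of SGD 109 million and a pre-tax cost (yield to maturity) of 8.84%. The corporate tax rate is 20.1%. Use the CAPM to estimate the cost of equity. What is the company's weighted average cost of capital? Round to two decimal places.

Market risk premium = 5.37% − 1.1% = 4.27%.
Cost of equity via CAPM: Re = 1.1% + 0.57 × 4.27% = 3.5339%.
Total capital V = 306 + 109 = 415.
Equity: weight = 306/415 = 0.7373; cost = 3.5339%.
Debt: weight = 109/415 = 0.2627; after-tax cost = 8.84% × (1 − 20.1%) = 7.0632%.
WACC = 0.7373 × 3.5339% + 0.2627 × 7.0632% = 4.4609%.

4.46%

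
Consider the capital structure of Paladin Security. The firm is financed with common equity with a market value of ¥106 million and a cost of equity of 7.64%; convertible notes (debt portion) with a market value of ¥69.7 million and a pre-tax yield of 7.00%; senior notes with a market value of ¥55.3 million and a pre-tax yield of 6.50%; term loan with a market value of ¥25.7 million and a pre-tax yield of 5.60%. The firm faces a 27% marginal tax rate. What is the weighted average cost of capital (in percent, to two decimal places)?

5.97%

Total capital V = 106 + 69.7 + 55.3 + 25.7 = 256.7.
Equity: weight = 106/256.7 = 0.4129; cost = 7.64%.
Convertible notes (debt portion): weight = 69.7/256.7 = 0.2715; after-tax cost = 7% × (1 − 27%) = 5.1100%.
Senior notes: weight = 55.3/256.7 = 0.2154; after-tax cost = 6.5% × (1 − 27%) = 4.7450%.
Term loan: weight = 25.7/256.7 = 0.1001; after-tax cost = 5.6% × (1 − 27%) = 4.0880%.
WACC = 0.4129 × 7.6400% + 0.2715 × 5.1100% + 0.2154 × 4.7450% + 0.1001 × 4.0880% = 5.9738%.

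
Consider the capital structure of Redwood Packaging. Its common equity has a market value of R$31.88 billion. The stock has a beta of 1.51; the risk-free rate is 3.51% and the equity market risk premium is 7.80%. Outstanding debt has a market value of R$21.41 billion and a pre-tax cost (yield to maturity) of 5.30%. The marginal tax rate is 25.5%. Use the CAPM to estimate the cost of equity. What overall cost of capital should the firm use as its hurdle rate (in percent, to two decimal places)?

10.73%

Cost of equity via CAPM: Re = 3.51% + 1.51 × 7.8% = 15.2880%.
Total capital V = 31.88 + 21.41 = 53.29.
Equity: weight = 31.88/53.29 = 0.5982; cost = 15.288%.
Debt: weight = 21.41/53.29 = 0.4018; after-tax cost = 5.3% × (1 − 25.5%) = 3.9485%.
WACC = 0.5982 × 15.2880% + 0.4018 × 3.9485% = 10.7322%.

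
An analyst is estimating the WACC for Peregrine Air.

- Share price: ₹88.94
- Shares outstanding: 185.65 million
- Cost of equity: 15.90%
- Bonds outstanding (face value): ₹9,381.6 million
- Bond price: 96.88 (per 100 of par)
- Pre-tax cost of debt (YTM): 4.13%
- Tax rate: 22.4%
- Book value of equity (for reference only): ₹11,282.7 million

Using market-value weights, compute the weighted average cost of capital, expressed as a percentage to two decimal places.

Market value of equity E = 88.94 × 185.65m = 16511.711m. Market value of debt D = 9381.6m × 96.88/100 = 9088.89408m.
Total capital V = 16511.711 + 9088.89408 = 25600.60508.
Equity: weight = 16511.711/25600.60508 = 0.6450; cost = 15.9%.
Bonds outstanding: weight = 9088.89408/25600.60508 = 0.3550; after-tax cost = 4.13% × (1 − 22.4%) = 3.2049%.
WACC = 0.6450 × 15.9000% + 0.3550 × 3.2049% = 11.3929%.

11.39%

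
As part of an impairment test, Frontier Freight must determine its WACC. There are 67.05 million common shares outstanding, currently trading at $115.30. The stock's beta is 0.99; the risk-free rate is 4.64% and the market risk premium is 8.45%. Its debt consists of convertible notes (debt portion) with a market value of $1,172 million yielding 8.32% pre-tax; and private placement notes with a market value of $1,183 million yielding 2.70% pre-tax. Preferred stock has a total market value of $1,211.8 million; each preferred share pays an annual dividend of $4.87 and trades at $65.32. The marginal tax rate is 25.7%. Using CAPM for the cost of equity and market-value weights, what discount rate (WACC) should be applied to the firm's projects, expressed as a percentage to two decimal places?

10.55%

Cost of equity via CAPM: Re = 4.64% + 0.99 × 8.45% = 13.0055%.
Cost of preferred: Rp = 4.87 / 65.32 = 7.4556%.
Market value of equity E = 115.3 × 67.05m = 7730.865m.
Total capital V = 7730.865 + 1211.8 + 1172 + 1183 = 11297.665.
Equity: weight = 7730.865/11297.665 = 0.6843; cost = 13.0055%.
Preferred: weight = 1211.8/11297.665 = 0.1073; cost = 7.4556%.
Convertible notes (debt portion): weight = 1172/11297.665 = 0.1037; after-tax cost = 8.32% × (1 − 25.7%) = 6.1818%.
Private placement notes: weight = 1183/11297.665 = 0.1047; after-tax cost = 2.7% × (1 − 25.7%) = 2.0061%.
WACC = 0.6843 × 13.0055% + 0.1073 × 7.4556% + 0.1037 × 6.1818% + 0.1047 × 2.0061% = 10.5506%.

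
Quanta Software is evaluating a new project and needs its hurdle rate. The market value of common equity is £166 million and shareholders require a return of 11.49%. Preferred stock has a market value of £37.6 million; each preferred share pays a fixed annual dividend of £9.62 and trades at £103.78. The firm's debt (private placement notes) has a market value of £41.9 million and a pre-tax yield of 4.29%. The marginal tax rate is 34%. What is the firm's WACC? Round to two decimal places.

9.67%

Cost of preferred: Rp = 9.62 / 103.78 = 9.2696%.
Total capital V = 166 + 37.6 + 41.9 = 245.5.
Equity: weight = 166/245.5 = 0.6762; cost = 11.49%.
Preferred: weight = 37.6/245.5 = 0.1532; cost = 9.2696%.
Private placement notes: weight = 41.9/245.5 = 0.1707; after-tax cost = 4.29% × (1 − 34%) = 2.8314%.
WACC = 0.6762 × 11.4900% + 0.1532 × 9.2696% + 0.1707 × 2.8314% = 9.6721%.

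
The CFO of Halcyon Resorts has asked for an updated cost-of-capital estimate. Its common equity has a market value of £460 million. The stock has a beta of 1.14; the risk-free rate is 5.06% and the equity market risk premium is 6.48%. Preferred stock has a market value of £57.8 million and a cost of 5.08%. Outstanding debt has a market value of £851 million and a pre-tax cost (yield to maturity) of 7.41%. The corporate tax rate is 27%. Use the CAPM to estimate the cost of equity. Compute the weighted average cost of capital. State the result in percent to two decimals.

7.76%

Cost of equity via CAPM: Re = 5.06% + 1.14 × 6.48% = 12.4472%.
Total capital V = 460 + 57.8 + 851 = 1368.8.
Equity: weight = 460/1368.8 = 0.3361; cost = 12.4472%.
Preferred: weight = 57.8/1368.8 = 0.0422; cost = 5.08%.
Debt: weight = 851/1368.8 = 0.6217; after-tax cost = 7.41% × (1 − 27%) = 5.4093%.
WACC = 0.3361 × 12.4472% + 0.0422 × 5.0800% + 0.6217 × 5.4093% = 7.7606%.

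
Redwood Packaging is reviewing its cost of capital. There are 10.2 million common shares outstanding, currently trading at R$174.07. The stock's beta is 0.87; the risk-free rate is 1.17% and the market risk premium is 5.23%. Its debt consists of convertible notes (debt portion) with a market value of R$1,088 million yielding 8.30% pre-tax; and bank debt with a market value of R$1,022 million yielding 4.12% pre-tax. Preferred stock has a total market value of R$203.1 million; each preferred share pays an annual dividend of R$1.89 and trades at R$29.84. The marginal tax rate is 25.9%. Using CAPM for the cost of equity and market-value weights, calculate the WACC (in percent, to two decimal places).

Cost of equity via CAPM: Re = 1.17% + 0.87 × 5.23% = 5.7201%.
Cost of preferred: Rp = 1.89 / 29.84 = 6.3338%.
Market value of equity E = 174.07 × 10.2m = 1775.514m.
Total capital V = 1775.514 + 203.1 + 1088 + 1022 = 4088.614.
Equity: weight = 1775.514/4088.614 = 0.4343; cost = 5.7201%.
Preferred: weight = 203.1/4088.614 = 0.0497; cost = 6.3338%.
Convertible notes (debt portion): weight = 1088/4088.614 = 0.2661; after-tax cost = 8.3% × (1 − 25.9%) = 6.1503%.
Bank debt: weight = 1022/4088.614 = 0.2500; after-tax cost = 4.12% × (1 − 25.9%) = 3.0529%.
WACC = 0.4343 × 5.7201% + 0.0497 × 6.3338% + 0.2661 × 6.1503% + 0.2500 × 3.0529% = 5.1984%.

5.20%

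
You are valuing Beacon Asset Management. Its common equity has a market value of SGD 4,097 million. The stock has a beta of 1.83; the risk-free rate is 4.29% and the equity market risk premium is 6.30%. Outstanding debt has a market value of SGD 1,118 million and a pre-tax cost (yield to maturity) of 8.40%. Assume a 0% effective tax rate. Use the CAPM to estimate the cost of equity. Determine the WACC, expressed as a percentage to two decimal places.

Cost of equity via CAPM: Re = 4.29% + 1.83 × 6.3% = 15.8190%.
Total capital V = 4097 + 1118 = 5215.
Equity: weight = 4097/5215 = 0.7856; cost = 15.819%.
Debt: weight = 1118/5215 = 0.2144; after-tax cost = 8.4% × (1 − 0%) = 8.4000%.
WACC = 0.7856 × 15.8190% + 0.2144 × 8.4000% = 14.2285%.

14.23%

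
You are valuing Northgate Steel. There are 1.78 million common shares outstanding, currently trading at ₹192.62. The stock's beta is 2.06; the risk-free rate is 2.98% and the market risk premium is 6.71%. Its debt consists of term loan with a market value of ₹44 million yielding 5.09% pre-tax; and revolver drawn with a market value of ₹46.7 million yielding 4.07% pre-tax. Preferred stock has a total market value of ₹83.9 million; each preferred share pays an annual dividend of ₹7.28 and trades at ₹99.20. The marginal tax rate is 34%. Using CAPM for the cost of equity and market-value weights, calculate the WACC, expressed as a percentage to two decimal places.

12.85%

Cost of equity via CAPM: Re = 2.98% + 2.06 × 6.71% = 16.8026%.
Cost of preferred: Rp = 7.28 / 99.2 = 7.3387%.
Market value of equity E = 192.62 × 1.78m = 342.8636m.
Total capital V = 342.8636 + 83.9 + 44 + 46.7 = 517.4636.
Equity: weight = 342.8636/517.4636 = 0.6626; cost = 16.8026%.
Preferred: weight = 83.9/517.4636 = 0.1621; cost = 7.3387%.
Term loan: weight = 44/517.4636 = 0.0850; after-tax cost = 5.09% × (1 − 34%) = 3.3594%.
Revolver drawn: weight = 46.7/517.4636 = 0.0902; after-tax cost = 4.07% × (1 − 34%) = 2.6862%.
WACC = 0.6626 × 16.8026% + 0.1621 × 7.3387% + 0.0850 × 3.3594% + 0.0902 × 2.6862% = 12.8511%.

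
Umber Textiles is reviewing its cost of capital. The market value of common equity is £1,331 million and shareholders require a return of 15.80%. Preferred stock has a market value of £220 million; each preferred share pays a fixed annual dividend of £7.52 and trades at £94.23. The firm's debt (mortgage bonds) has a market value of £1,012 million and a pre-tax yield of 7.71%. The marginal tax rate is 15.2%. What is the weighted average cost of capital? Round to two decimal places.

Cost of preferred: Rp = 7.52 / 94.23 = 7.9805%.
Total capital V = 1331 + 220 + 1012 = 2563.
Equity: weight = 1331/2563 = 0.5193; cost = 15.8%.
Preferred: weight = 220/2563 = 0.0858; cost = 7.9805%.
Mortgage bonds: weight = 1012/2563 = 0.3948; after-tax cost = 7.71% × (1 − 15.2%) = 6.5381%.
WACC = 0.5193 × 15.8000% + 0.0858 × 7.9805% + 0.3948 × 6.5381% = 11.4717%.

11.47%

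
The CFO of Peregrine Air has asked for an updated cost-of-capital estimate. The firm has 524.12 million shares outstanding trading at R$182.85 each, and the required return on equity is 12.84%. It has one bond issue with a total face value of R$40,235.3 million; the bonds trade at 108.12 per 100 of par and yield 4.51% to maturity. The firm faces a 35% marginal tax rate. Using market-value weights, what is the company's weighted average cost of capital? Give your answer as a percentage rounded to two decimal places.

Market value of equity E = 182.85 × 524.12m = 95835.342m. Market value of debt D = 40235.3m × 108.12/100 = 43502.40636m.
Total capital V = 95835.342 + 43502.40636 = 139337.74836.
Equity: weight = 95835.342/139337.74836 = 0.6878; cost = 12.84%.
Bonds outstanding: weight = 43502.40636/139337.74836 = 0.3122; after-tax cost = 4.51% × (1 − 35%) = 2.9315%.
WACC = 0.6878 × 12.8400% + 0.3122 × 2.9315% = 9.7465%.

9.75%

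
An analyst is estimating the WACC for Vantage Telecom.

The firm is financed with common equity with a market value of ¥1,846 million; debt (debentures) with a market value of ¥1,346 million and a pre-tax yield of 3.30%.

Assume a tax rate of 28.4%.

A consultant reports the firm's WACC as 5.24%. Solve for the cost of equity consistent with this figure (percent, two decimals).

Total capital V = 1846 + 1346 = 3192.
Equity weight = 1846/3192 = 0.5783.
Debentures weight = 1346/3192 = 0.4217.
Debt contribution = 0.4217 × 3.3% × (1 − 28.4%) = 0.9963%.
Required equity contribution = 5.24% − 0.9963% = 4.2437%.
Re = 4.2437% / 0.5783 = 7.3379%.

7.34%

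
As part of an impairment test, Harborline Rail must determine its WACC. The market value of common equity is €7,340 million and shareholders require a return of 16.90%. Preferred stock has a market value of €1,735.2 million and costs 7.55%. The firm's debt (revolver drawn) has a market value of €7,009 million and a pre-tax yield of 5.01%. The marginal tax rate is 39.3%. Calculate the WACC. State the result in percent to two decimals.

Total capital V = 7340 + 1735.2 + 7009 = 16084.2.
Equity: weight = 7340/16084.2 = 0.4563; cost = 16.9%.
Preferred: weight = 1735.2/16084.2 = 0.1079; cost = 7.55%.
Revolver drawn: weight = 7009/16084.2 = 0.4358; after-tax cost = 5.01% × (1 − 39.3%) = 3.0411%.
WACC = 0.4563 × 16.9000% + 0.1079 × 7.5500% + 0.4358 × 3.0411% = 9.8520%.

9.85%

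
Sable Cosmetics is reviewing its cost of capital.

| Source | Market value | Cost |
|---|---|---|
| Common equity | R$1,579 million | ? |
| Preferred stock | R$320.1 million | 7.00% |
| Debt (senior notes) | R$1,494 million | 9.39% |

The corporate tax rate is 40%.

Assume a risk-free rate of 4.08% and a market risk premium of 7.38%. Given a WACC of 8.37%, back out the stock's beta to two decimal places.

0.97

Total capital V = 1579 + 320.1 + 1494 = 3393.1.
Equity weight = 1579/3393.1 = 0.4654.
Preferred weight = 320.1/3393.1 = 0.0943.
Senior notes weight = 1494/3393.1 = 0.4403.
Debt contribution = 0.4403 × 9.39% × (1 − 40%) = 2.4807%.
Preferred contribution = 0.0943 × 7% = 0.6604%.
Required equity contribution = 8.37% − 3.1410% = 5.2290%  ⇒  Re = 11.2364%.
CAPM: 11.2364% = 4.08% + β × 7.38%  ⇒  β = 0.9697.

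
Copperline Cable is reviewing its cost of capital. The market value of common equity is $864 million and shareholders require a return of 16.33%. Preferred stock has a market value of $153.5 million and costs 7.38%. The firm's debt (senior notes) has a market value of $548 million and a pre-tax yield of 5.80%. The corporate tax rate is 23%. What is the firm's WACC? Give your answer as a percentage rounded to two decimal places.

Total capital V = 864 + 153.5 + 548 = 1565.5.
Equity: weight = 864/1565.5 = 0.5519; cost = 16.33%.
Preferred: weight = 153.5/1565.5 = 0.0981; cost = 7.38%.
Senior notes: weight = 548/1565.5 = 0.3500; after-tax cost = 5.8% × (1 − 23%) = 4.4660%.
WACC = 0.5519 × 16.3300% + 0.0981 × 7.3800% + 0.3500 × 4.4660% = 11.2995%.

11.30%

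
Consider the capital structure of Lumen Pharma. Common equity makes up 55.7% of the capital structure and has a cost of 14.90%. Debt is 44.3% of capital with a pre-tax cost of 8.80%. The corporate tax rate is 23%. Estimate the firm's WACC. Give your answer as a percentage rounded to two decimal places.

11.30%

After-tax cost of debt = 8.8% × (1 − 23%) = 6.7760%.
WACC = 0.557 × 14.9000% + 0.443 × 6.7760% = 11.3011%.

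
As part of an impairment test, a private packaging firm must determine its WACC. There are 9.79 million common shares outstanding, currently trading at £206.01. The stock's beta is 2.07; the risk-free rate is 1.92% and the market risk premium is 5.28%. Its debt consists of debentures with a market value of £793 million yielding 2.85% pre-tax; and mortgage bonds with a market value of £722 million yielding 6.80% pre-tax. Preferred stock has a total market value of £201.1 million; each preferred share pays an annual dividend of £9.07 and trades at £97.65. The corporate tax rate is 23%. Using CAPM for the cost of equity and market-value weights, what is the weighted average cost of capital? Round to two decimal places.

8.92%

Cost of equity via CAPM: Re = 1.92% + 2.07 × 5.28% = 12.8496%.
Cost of preferred: Rp = 9.07 / 97.65 = 9.2883%.
Market value of equity E = 206.01 × 9.79m = 2016.8379m.
Total capital V = 2016.8379 + 201.1 + 793 + 722 = 3732.9379.
Equity: weight = 2016.8379/3732.9379 = 0.5403; cost = 12.8496%.
Preferred: weight = 201.1/3732.9379 = 0.0539; cost = 9.2883%.
Debentures: weight = 793/3732.9379 = 0.2124; after-tax cost = 2.85% × (1 − 23%) = 2.1945%.
Mortgage bonds: weight = 722/3732.9379 = 0.1934; after-tax cost = 6.8% × (1 − 23%) = 5.2360%.
WACC = 0.5403 × 12.8496% + 0.0539 × 9.2883% + 0.2124 × 2.1945% + 0.1934 × 5.2360% = 8.9217%.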